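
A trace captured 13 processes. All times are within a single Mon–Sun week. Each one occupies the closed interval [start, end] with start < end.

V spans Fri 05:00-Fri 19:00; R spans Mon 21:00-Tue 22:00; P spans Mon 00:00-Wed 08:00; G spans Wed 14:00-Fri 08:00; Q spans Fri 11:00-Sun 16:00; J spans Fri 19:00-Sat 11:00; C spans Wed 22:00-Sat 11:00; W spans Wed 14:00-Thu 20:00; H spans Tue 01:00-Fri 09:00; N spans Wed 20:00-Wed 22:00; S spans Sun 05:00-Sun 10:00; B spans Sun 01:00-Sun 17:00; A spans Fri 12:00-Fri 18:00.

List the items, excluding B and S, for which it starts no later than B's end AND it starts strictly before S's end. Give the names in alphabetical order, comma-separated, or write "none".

Conditions: its start is no later than B's end (X.start <= Sun 17:00) AND its start is strictly before S's end (X.start < Sun 10:00).
A: start Fri 12:00 <= Sun 17:00? ✓; start Fri 12:00 < Sun 10:00? ✓ → yes.
C: start Wed 22:00 <= Sun 17:00? ✓; start Wed 22:00 < Sun 10:00? ✓ → yes.
G: start Wed 14:00 <= Sun 17:00? ✓; start Wed 14:00 < Sun 10:00? ✓ → yes.
H: start Tue 01:00 <= Sun 17:00? ✓; start Tue 01:00 < Sun 10:00? ✓ → yes.
J: start Fri 19:00 <= Sun 17:00? ✓; start Fri 19:00 < Sun 10:00? ✓ → yes.
N: start Wed 20:00 <= Sun 17:00? ✓; start Wed 20:00 < Sun 10:00? ✓ → yes.
P: start Mon 00:00 <= Sun 17:00? ✓; start Mon 00:00 < Sun 10:00? ✓ → yes.
Q: start Fri 11:00 <= Sun 17:00? ✓; start Fri 11:00 < Sun 10:00? ✓ → yes.
R: start Mon 21:00 <= Sun 17:00? ✓; start Mon 21:00 < Sun 10:00? ✓ → yes.
V: start Fri 05:00 <= Sun 17:00? ✓; start Fri 05:00 < Sun 10:00? ✓ → yes.
W: start Wed 14:00 <= Sun 17:00? ✓; start Wed 14:00 < Sun 10:00? ✓ → yes.
Result: A, C, G, H, J, N, P, Q, R, V, W.

A, C, G, H, J, N, P, Q, R, V, W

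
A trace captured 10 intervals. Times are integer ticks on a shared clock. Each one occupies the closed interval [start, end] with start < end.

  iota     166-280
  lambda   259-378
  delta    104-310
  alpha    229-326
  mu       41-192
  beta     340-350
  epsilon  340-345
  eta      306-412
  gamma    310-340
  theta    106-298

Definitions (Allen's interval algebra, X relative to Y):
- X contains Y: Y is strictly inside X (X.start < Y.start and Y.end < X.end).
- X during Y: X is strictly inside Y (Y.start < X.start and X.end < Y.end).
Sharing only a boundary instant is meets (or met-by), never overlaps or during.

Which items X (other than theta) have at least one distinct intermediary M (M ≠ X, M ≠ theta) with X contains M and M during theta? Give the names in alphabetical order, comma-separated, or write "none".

delta

Target theta = [106, 298].
Intermediaries M with M during theta: iota.
Via iota — items with X contains iota: delta.
Union: delta.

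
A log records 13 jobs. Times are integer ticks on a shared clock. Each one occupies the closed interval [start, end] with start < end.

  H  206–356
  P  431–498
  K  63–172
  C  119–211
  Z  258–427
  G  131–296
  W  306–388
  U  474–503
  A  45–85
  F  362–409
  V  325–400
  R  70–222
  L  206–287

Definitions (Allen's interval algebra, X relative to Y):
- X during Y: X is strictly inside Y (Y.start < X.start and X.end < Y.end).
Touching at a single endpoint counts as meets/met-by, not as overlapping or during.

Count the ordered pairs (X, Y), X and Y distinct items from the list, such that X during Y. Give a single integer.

Checking all 156 ordered pairs for relation 'during'; matching pairs in alphabetical order:
(C, R): C during R ✓
(F, Z): F during Z ✓
(L, G): L during G ✓
(V, Z): V during Z ✓
(W, Z): W during Z ✓
Count: 5.

5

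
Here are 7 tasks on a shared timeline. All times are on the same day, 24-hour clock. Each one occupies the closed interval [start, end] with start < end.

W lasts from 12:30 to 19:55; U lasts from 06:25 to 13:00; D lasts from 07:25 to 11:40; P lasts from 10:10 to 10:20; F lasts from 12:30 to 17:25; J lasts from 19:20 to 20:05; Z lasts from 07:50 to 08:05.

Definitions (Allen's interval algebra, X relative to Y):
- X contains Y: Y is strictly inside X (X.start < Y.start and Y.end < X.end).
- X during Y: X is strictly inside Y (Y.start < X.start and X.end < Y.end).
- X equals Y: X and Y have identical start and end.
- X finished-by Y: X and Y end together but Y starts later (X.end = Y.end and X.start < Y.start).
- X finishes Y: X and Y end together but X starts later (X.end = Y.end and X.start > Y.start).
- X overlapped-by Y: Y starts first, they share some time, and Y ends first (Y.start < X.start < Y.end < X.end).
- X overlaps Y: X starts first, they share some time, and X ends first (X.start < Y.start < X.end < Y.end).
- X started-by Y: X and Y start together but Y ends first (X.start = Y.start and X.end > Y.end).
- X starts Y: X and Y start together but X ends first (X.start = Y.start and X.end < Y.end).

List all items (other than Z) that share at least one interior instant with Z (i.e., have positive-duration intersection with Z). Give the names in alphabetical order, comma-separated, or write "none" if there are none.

Target Z = [07:50, 08:05].
D [07:25, 11:40] → contains → yes.
F [12:30, 17:25] → after → no.
J [19:20, 20:05] → after → no.
P [10:10, 10:20] → after → no.
U [06:25, 13:00] → contains → yes.
W [12:30, 19:55] → after → no.
Result: D, U.

D, U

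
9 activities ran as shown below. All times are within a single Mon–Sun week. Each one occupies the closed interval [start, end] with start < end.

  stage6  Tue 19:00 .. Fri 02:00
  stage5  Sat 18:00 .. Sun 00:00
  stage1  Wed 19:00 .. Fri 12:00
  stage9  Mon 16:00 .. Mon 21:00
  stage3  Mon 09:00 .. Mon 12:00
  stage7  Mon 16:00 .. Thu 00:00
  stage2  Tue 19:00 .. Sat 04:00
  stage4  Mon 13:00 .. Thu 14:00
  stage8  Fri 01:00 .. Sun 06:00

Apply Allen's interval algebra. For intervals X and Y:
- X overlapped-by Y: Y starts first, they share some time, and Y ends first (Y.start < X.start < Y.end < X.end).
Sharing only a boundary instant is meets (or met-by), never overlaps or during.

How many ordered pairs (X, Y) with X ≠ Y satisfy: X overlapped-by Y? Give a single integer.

10

Checking all 72 ordered pairs for relation 'overlapped-by'; matching pairs in alphabetical order:
(stage1, stage4): stage1 overlapped-by stage4 ✓
(stage1, stage6): stage1 overlapped-by stage6 ✓
(stage1, stage7): stage1 overlapped-by stage7 ✓
(stage2, stage4): stage2 overlapped-by stage4 ✓
(stage2, stage7): stage2 overlapped-by stage7 ✓
(stage6, stage4): stage6 overlapped-by stage4 ✓
(stage6, stage7): stage6 overlapped-by stage7 ✓
(stage8, stage1): stage8 overlapped-by stage1 ✓
(stage8, stage2): stage8 overlapped-by stage2 ✓
(stage8, stage6): stage8 overlapped-by stage6 ✓
Count: 10.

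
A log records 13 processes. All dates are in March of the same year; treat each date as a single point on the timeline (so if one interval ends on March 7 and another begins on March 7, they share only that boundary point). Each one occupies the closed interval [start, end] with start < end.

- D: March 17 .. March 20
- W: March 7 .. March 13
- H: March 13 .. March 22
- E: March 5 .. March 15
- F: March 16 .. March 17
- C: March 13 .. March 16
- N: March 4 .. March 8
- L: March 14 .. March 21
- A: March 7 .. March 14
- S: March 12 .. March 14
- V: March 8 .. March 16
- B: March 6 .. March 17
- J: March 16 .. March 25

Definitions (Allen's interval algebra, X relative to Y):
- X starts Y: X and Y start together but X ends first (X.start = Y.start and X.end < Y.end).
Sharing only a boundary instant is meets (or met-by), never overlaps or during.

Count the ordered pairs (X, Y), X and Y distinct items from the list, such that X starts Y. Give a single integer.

Checking all 156 ordered pairs for relation 'starts'; matching pairs in alphabetical order:
(C, H): C starts H ✓
(F, J): F starts J ✓
(W, A): W starts A ✓
Count: 3.

3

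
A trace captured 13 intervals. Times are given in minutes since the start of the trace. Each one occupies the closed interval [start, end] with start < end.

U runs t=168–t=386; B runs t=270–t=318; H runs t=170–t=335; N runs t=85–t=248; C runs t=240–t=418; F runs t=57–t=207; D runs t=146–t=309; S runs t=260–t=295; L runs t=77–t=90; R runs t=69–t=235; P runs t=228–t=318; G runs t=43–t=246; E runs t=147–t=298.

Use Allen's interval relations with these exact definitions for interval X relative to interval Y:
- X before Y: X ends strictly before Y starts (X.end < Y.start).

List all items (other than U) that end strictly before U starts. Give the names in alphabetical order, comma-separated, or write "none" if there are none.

L

Target U = [t=168, t=386].
B [t=270, t=318] → during → no.
C [t=240, t=418] → overlapped-by → no.
D [t=146, t=309] → overlaps → no.
E [t=147, t=298] → overlaps → no.
F [t=57, t=207] → overlaps → no.
G [t=43, t=246] → overlaps → no.
H [t=170, t=335] → during → no.
L [t=77, t=90] → before → yes.
N [t=85, t=248] → overlaps → no.
P [t=228, t=318] → during → no.
R [t=69, t=235] → overlaps → no.
S [t=260, t=295] → during → no.
Result: L.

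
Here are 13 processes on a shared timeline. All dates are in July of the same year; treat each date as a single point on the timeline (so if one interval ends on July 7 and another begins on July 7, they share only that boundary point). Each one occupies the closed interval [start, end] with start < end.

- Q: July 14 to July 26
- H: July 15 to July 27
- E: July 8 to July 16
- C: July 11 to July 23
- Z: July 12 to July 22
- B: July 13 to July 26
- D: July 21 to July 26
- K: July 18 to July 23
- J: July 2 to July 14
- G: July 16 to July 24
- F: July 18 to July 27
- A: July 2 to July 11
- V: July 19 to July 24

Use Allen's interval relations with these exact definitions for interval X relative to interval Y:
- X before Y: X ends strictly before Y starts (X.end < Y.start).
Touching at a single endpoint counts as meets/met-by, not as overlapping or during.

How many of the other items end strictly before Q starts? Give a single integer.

Target Q = [July 14, July 26].
A [July 2, July 11] → before → counts.
B [July 13, July 26] → finished-by → no.
C [July 11, July 23] → overlaps → no.
D [July 21, July 26] → finishes → no.
E [July 8, July 16] → overlaps → no.
F [July 18, July 27] → overlapped-by → no.
G [July 16, July 24] → during → no.
H [July 15, July 27] → overlapped-by → no.
J [July 2, July 14] → meets → no.
K [July 18, July 23] → during → no.
V [July 19, July 24] → during → no.
Z [July 12, July 22] → overlaps → no.
Total: 1.

1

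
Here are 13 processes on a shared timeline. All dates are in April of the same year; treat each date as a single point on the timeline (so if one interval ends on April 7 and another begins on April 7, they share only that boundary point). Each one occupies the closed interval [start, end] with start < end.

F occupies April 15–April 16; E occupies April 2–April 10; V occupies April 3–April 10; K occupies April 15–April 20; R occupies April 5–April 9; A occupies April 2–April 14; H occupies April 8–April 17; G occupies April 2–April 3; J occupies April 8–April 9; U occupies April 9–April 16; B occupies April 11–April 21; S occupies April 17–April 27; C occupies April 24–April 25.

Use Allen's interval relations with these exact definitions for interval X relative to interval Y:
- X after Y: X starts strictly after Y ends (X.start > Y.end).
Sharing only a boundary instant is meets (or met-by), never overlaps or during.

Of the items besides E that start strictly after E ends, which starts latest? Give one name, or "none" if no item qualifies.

Target E = [April 2, April 10].
A [April 2, April 14] → started-by → excluded.
B [April 11, April 21] → after → candidate.
C [April 24, April 25] → after → candidate.
F [April 15, April 16] → after → candidate.
G [April 2, April 3] → starts → excluded.
H [April 8, April 17] → overlapped-by → excluded.
J [April 8, April 9] → during → excluded.
K [April 15, April 20] → after → candidate.
R [April 5, April 9] → during → excluded.
S [April 17, April 27] → after → candidate.
U [April 9, April 16] → overlapped-by → excluded.
V [April 3, April 10] → finishes → excluded.
Among candidates, latest start is April 24 → C.

C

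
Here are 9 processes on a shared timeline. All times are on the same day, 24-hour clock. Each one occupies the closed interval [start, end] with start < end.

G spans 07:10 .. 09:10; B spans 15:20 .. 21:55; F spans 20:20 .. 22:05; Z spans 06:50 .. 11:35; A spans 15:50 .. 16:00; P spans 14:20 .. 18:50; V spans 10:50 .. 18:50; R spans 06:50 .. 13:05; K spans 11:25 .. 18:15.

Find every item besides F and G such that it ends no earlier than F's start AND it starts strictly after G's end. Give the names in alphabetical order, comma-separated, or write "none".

Conditions: its end is no earlier than F's start (X.end >= 20:20) AND its start is strictly after G's end (X.start > 09:10).
A: end 16:00 >= 20:20? ✗; start 15:50 > 09:10? ✓ → no.
B: end 21:55 >= 20:20? ✓; start 15:20 > 09:10? ✓ → yes.
K: end 18:15 >= 20:20? ✗; start 11:25 > 09:10? ✓ → no.
P: end 18:50 >= 20:20? ✗; start 14:20 > 09:10? ✓ → no.
R: end 13:05 >= 20:20? ✗; start 06:50 > 09:10? ✗ → no.
V: end 18:50 >= 20:20? ✗; start 10:50 > 09:10? ✓ → no.
Z: end 11:35 >= 20:20? ✗; start 06:50 > 09:10? ✗ → no.
Result: B.

B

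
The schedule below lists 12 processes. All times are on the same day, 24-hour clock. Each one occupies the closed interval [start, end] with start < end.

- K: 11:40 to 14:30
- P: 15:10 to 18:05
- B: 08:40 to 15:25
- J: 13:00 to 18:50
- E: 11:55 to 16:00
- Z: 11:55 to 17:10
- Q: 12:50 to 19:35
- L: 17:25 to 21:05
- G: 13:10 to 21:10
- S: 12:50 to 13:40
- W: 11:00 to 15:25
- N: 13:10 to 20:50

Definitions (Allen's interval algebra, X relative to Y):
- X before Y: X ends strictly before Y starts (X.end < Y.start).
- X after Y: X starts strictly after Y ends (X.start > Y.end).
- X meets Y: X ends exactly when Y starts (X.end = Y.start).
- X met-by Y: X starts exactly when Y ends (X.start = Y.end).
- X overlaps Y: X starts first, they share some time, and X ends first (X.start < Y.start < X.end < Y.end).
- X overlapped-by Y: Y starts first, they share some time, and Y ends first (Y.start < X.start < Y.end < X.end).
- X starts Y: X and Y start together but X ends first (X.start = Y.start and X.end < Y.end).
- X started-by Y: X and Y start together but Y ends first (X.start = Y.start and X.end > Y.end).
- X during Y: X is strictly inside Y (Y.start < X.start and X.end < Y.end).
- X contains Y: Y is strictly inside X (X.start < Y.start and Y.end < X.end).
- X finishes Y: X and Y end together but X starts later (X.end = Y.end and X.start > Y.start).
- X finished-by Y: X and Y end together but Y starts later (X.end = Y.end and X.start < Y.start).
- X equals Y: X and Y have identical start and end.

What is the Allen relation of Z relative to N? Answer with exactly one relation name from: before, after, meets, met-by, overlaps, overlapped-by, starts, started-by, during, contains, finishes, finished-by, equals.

Z = [11:55, 17:10]; N = [13:10, 20:50].
Compare endpoints: Z.start < N.start, Z.start < N.end, Z.end > N.start, Z.end < N.end.
That pattern is 'overlaps'.

overlaps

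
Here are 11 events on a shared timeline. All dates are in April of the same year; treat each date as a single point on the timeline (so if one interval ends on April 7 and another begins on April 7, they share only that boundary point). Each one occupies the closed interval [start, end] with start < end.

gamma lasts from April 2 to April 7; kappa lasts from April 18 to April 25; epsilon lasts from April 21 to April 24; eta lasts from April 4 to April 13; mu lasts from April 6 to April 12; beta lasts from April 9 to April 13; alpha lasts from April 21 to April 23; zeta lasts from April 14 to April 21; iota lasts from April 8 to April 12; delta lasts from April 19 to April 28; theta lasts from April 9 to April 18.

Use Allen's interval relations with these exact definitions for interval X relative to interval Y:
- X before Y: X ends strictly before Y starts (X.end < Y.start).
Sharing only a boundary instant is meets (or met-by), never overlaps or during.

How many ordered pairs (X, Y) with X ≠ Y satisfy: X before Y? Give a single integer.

31

Checking all 110 ordered pairs for relation 'before'; matching pairs in alphabetical order:
(beta, alpha): beta before alpha ✓
(beta, delta): beta before delta ✓
(beta, epsilon): beta before epsilon ✓
(beta, kappa): beta before kappa ✓
(beta, zeta): beta before zeta ✓
(eta, alpha): eta before alpha ✓
(eta, delta): eta before delta ✓
(eta, epsilon): eta before epsilon ✓
(eta, kappa): eta before kappa ✓
(eta, zeta): eta before zeta ✓
(gamma, alpha): gamma before alpha ✓
(gamma, beta): gamma before beta ✓
(gamma, delta): gamma before delta ✓
(gamma, epsilon): gamma before epsilon ✓
(gamma, iota): gamma before iota ✓
(gamma, kappa): gamma before kappa ✓
(gamma, theta): gamma before theta ✓
(gamma, zeta): gamma before zeta ✓
(iota, alpha): iota before alpha ✓
(iota, delta): iota before delta ✓
(iota, epsilon): iota before epsilon ✓
(iota, kappa): iota before kappa ✓
(iota, zeta): iota before zeta ✓
(mu, alpha): mu before alpha ✓
... plus 7 further pairs not listed.
Count: 31.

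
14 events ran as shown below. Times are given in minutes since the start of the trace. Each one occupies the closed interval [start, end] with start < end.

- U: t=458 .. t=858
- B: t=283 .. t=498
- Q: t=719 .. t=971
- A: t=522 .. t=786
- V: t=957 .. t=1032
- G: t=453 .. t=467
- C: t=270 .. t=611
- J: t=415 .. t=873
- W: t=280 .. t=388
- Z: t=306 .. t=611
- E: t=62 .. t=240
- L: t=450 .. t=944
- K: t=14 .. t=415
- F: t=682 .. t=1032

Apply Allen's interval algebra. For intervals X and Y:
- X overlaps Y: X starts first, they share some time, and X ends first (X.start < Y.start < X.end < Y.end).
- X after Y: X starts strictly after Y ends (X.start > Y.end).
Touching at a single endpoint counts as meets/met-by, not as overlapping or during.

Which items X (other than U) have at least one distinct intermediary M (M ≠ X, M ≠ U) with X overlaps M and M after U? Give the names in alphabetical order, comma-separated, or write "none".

Target U = [t=458, t=858].
Intermediaries M with M after U: V.
Via V — items with X overlaps V: Q.
Union: Q.

Q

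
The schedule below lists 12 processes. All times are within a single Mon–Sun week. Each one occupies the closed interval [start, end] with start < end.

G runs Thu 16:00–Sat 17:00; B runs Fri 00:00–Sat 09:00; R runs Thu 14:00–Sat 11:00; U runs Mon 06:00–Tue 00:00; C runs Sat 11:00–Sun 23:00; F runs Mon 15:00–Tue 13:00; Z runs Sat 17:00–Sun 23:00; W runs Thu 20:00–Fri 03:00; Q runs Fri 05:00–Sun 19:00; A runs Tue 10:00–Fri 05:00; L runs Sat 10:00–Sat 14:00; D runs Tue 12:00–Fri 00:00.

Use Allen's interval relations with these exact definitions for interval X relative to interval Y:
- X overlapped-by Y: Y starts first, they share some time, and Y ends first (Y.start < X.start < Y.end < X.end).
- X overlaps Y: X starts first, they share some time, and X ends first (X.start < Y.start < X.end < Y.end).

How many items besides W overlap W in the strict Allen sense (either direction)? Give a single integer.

Target W = [Thu 20:00, Fri 03:00].
A [Tue 10:00, Fri 05:00] → contains → no.
B [Fri 00:00, Sat 09:00] → overlapped-by → counts.
C [Sat 11:00, Sun 23:00] → after → no.
D [Tue 12:00, Fri 00:00] → overlaps → counts.
F [Mon 15:00, Tue 13:00] → before → no.
G [Thu 16:00, Sat 17:00] → contains → no.
L [Sat 10:00, Sat 14:00] → after → no.
Q [Fri 05:00, Sun 19:00] → after → no.
R [Thu 14:00, Sat 11:00] → contains → no.
U [Mon 06:00, Tue 00:00] → before → no.
Z [Sat 17:00, Sun 23:00] → after → no.
Total: 2.

2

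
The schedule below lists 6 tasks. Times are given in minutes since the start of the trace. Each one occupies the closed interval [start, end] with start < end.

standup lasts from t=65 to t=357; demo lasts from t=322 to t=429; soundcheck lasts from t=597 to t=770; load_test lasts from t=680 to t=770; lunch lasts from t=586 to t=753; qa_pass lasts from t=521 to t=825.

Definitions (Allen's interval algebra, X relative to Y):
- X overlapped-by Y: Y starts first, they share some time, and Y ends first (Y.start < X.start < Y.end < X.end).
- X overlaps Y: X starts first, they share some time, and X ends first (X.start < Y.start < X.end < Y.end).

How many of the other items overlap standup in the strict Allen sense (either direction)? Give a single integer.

Target standup = [t=65, t=357].
demo [t=322, t=429] → overlapped-by → counts.
load_test [t=680, t=770] → after → no.
lunch [t=586, t=753] → after → no.
qa_pass [t=521, t=825] → after → no.
soundcheck [t=597, t=770] → after → no.
Total: 1.

1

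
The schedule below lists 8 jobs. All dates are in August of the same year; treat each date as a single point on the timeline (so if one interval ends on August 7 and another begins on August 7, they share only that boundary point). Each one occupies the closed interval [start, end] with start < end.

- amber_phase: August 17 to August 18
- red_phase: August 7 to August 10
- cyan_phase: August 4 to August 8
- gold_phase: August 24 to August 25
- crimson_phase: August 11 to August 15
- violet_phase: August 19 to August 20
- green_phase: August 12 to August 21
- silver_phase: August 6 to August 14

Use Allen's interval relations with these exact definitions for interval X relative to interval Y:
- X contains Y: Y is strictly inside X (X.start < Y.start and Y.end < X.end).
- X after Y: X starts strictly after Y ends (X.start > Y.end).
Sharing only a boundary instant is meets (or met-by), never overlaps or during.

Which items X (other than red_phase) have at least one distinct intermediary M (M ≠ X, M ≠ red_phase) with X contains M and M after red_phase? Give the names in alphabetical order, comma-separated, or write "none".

Target red_phase = [August 7, August 10].
Intermediaries M with M after red_phase: amber_phase, crimson_phase, gold_phase, green_phase, violet_phase.
Via amber_phase — items with X contains amber_phase: green_phase.
Via crimson_phase — items with X contains crimson_phase: none.
Via gold_phase — items with X contains gold_phase: none.
Via green_phase — items with X contains green_phase: none.
Via violet_phase — items with X contains violet_phase: green_phase.
Union: green_phase.

green_phase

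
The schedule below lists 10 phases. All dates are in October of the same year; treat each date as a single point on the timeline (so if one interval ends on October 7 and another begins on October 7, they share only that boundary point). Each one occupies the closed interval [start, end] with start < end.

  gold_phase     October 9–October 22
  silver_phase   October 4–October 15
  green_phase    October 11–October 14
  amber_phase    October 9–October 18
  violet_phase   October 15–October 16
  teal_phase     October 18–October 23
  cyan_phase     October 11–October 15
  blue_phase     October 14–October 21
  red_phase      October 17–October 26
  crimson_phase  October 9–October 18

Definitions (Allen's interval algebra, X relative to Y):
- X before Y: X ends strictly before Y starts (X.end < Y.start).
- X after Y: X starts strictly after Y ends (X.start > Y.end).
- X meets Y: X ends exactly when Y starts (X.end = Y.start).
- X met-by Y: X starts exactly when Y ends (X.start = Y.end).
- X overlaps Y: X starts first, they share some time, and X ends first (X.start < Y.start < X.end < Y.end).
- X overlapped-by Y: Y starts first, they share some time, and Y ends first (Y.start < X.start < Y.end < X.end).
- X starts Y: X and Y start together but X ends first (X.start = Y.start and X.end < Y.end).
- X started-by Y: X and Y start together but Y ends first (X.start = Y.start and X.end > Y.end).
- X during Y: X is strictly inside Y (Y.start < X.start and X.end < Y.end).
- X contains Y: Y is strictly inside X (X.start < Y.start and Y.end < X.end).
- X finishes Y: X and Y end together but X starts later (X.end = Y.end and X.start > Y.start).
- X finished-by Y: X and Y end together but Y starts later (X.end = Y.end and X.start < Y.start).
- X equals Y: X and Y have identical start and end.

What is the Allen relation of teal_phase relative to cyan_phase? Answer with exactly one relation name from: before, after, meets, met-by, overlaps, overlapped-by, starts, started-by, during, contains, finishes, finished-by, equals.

after

teal_phase = [October 18, October 23]; cyan_phase = [October 11, October 15].
Compare endpoints: teal_phase.start > cyan_phase.start, teal_phase.start > cyan_phase.end, teal_phase.end > cyan_phase.start, teal_phase.end > cyan_phase.end.
That pattern is 'after'.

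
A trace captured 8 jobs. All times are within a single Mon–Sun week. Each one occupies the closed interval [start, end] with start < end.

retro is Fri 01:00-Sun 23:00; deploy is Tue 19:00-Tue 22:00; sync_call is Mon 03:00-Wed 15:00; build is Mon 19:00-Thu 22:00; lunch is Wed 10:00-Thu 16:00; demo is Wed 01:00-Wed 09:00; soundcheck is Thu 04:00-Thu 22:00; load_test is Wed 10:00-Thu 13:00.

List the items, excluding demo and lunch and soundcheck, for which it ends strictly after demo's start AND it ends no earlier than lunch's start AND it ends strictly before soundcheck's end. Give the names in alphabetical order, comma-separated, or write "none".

load_test, sync_call

Conditions: its end is strictly after demo's start (X.end > Wed 01:00) AND its end is no earlier than lunch's start (X.end >= Wed 10:00) AND its end is strictly before soundcheck's end (X.end < Thu 22:00).
build: end Thu 22:00 > Wed 01:00? ✓; end Thu 22:00 >= Wed 10:00? ✓; end Thu 22:00 < Thu 22:00? ✗ → no.
deploy: end Tue 22:00 > Wed 01:00? ✗; end Tue 22:00 >= Wed 10:00? ✗; end Tue 22:00 < Thu 22:00? ✓ → no.
load_test: end Thu 13:00 > Wed 01:00? ✓; end Thu 13:00 >= Wed 10:00? ✓; end Thu 13:00 < Thu 22:00? ✓ → yes.
retro: end Sun 23:00 > Wed 01:00? ✓; end Sun 23:00 >= Wed 10:00? ✓; end Sun 23:00 < Thu 22:00? ✗ → no.
sync_call: end Wed 15:00 > Wed 01:00? ✓; end Wed 15:00 >= Wed 10:00? ✓; end Wed 15:00 < Thu 22:00? ✓ → yes.
Result: load_test, sync_call.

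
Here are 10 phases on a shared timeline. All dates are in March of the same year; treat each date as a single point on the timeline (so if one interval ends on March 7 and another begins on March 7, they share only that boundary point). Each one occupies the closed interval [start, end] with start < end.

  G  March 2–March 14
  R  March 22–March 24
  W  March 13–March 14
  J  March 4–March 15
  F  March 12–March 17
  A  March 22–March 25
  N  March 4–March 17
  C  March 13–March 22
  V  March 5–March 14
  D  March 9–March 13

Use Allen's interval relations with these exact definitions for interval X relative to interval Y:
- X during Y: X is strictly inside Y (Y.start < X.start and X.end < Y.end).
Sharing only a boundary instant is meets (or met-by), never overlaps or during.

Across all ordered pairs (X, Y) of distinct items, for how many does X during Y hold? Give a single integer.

9

Checking all 90 ordered pairs for relation 'during'; matching pairs in alphabetical order:
(D, G): D during G ✓
(D, J): D during J ✓
(D, N): D during N ✓
(D, V): D during V ✓
(V, J): V during J ✓
(V, N): V during N ✓
(W, F): W during F ✓
(W, J): W during J ✓
(W, N): W during N ✓
Count: 9.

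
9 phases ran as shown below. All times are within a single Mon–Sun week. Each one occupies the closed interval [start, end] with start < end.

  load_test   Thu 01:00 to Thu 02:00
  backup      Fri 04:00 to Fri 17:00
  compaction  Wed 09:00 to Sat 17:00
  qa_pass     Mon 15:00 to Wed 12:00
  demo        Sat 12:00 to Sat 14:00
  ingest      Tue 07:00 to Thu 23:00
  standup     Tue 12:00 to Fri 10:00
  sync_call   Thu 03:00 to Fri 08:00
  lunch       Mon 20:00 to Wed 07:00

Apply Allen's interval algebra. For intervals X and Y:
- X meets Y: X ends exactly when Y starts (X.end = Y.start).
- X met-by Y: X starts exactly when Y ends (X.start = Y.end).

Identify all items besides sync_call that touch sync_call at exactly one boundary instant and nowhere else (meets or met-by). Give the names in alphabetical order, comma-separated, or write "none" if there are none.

Target sync_call = [Thu 03:00, Fri 08:00].
backup [Fri 04:00, Fri 17:00] → overlapped-by → no.
compaction [Wed 09:00, Sat 17:00] → contains → no.
demo [Sat 12:00, Sat 14:00] → after → no.
ingest [Tue 07:00, Thu 23:00] → overlaps → no.
load_test [Thu 01:00, Thu 02:00] → before → no.
lunch [Mon 20:00, Wed 07:00] → before → no.
qa_pass [Mon 15:00, Wed 12:00] → before → no.
standup [Tue 12:00, Fri 10:00] → contains → no.
Result: none.

none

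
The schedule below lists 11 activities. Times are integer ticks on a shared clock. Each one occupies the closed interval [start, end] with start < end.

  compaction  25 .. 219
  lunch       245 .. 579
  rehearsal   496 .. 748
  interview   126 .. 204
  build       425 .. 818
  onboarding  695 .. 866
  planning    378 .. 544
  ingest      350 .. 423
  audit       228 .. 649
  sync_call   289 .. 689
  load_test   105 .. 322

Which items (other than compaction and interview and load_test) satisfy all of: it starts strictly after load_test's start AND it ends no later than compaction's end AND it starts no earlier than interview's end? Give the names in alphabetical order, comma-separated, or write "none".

none

Conditions: its start is strictly after load_test's start (X.start > 105) AND its end is no later than compaction's end (X.end <= 219) AND its start is no earlier than interview's end (X.start >= 204).
audit: start 228 > 105? ✓; end 649 <= 219? ✗; start 228 >= 204? ✓ → no.
build: start 425 > 105? ✓; end 818 <= 219? ✗; start 425 >= 204? ✓ → no.
ingest: start 350 > 105? ✓; end 423 <= 219? ✗; start 350 >= 204? ✓ → no.
lunch: start 245 > 105? ✓; end 579 <= 219? ✗; start 245 >= 204? ✓ → no.
onboarding: start 695 > 105? ✓; end 866 <= 219? ✗; start 695 >= 204? ✓ → no.
planning: start 378 > 105? ✓; end 544 <= 219? ✗; start 378 >= 204? ✓ → no.
rehearsal: start 496 > 105? ✓; end 748 <= 219? ✗; start 496 >= 204? ✓ → no.
sync_call: start 289 > 105? ✓; end 689 <= 219? ✗; start 289 >= 204? ✓ → no.
Result: none.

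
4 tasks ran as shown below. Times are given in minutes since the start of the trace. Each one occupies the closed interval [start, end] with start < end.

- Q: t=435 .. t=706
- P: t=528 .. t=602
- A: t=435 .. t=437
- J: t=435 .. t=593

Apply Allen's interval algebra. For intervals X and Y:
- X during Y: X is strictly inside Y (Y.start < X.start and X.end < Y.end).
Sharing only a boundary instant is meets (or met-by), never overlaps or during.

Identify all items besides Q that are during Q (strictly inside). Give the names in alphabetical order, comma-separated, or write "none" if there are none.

P

Target Q = [t=435, t=706].
A [t=435, t=437] → starts → no.
J [t=435, t=593] → starts → no.
P [t=528, t=602] → during → yes.
Result: P.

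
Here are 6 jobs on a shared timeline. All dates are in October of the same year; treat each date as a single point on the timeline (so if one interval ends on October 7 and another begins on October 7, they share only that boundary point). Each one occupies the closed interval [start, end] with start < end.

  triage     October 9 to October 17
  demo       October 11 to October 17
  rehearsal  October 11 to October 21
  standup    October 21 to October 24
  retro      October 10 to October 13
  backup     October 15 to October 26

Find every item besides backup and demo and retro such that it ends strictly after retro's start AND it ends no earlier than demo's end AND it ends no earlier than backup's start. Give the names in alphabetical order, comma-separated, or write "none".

rehearsal, standup, triage

Conditions: its end is strictly after retro's start (X.end > October 10) AND its end is no earlier than demo's end (X.end >= October 17) AND its end is no earlier than backup's start (X.end >= October 15).
rehearsal: end October 21 > October 10? ✓; end October 21 >= October 17? ✓; end October 21 >= October 15? ✓ → yes.
standup: end October 24 > October 10? ✓; end October 24 >= October 17? ✓; end October 24 >= October 15? ✓ → yes.
triage: end October 17 > October 10? ✓; end October 17 >= October 17? ✓; end October 17 >= October 15? ✓ → yes.
Result: rehearsal, standup, triage.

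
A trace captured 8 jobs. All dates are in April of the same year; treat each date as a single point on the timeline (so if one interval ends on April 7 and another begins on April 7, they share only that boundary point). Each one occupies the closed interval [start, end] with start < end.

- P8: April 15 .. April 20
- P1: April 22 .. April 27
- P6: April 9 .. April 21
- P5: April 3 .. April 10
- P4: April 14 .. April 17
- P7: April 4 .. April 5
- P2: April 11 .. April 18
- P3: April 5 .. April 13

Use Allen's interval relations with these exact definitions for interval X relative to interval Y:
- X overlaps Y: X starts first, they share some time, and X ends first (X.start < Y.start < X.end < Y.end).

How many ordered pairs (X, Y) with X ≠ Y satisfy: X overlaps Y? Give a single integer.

Checking all 56 ordered pairs for relation 'overlaps'; matching pairs in alphabetical order:
(P2, P8): P2 overlaps P8 ✓
(P3, P2): P3 overlaps P2 ✓
(P3, P6): P3 overlaps P6 ✓
(P4, P8): P4 overlaps P8 ✓
(P5, P3): P5 overlaps P3 ✓
(P5, P6): P5 overlaps P6 ✓
Count: 6.

6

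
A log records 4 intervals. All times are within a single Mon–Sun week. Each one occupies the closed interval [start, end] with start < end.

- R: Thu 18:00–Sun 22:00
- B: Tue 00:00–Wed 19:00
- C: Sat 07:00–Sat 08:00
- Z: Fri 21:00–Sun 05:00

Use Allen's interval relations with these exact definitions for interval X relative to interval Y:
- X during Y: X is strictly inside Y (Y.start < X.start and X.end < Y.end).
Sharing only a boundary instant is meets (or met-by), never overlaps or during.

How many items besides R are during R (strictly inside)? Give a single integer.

Target R = [Thu 18:00, Sun 22:00].
B [Tue 00:00, Wed 19:00] → before → no.
C [Sat 07:00, Sat 08:00] → during → counts.
Z [Fri 21:00, Sun 05:00] → during → counts.
Total: 2.

2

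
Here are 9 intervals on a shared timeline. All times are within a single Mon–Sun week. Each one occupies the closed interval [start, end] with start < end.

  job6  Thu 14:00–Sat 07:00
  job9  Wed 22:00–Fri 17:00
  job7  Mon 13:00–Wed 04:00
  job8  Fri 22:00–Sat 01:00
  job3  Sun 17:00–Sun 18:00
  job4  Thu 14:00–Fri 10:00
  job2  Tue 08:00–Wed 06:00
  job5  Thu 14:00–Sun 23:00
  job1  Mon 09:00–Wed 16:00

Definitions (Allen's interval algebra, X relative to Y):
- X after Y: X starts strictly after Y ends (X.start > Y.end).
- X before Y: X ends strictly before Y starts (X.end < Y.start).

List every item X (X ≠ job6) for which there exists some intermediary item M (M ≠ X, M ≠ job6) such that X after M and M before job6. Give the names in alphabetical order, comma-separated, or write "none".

job3, job4, job5, job8, job9

Target job6 = [Thu 14:00, Sat 07:00].
Intermediaries M with M before job6: job1, job2, job7.
Via job1 — items with X after job1: job3, job4, job5, job8, job9.
Via job2 — items with X after job2: job3, job4, job5, job8, job9.
Via job7 — items with X after job7: job3, job4, job5, job8, job9.
Union: job3, job4, job5, job8, job9.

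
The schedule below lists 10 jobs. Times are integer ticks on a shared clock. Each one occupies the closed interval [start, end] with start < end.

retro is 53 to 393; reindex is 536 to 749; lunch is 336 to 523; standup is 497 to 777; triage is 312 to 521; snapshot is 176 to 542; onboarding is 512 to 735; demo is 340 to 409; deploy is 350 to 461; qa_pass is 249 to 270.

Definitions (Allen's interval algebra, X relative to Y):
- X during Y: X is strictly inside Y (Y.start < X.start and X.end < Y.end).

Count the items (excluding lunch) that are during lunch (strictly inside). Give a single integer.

Target lunch = [336, 523].
demo [340, 409] → during → counts.
deploy [350, 461] → during → counts.
onboarding [512, 735] → overlapped-by → no.
qa_pass [249, 270] → before → no.
reindex [536, 749] → after → no.
retro [53, 393] → overlaps → no.
snapshot [176, 542] → contains → no.
standup [497, 777] → overlapped-by → no.
triage [312, 521] → overlaps → no.
Total: 2.

2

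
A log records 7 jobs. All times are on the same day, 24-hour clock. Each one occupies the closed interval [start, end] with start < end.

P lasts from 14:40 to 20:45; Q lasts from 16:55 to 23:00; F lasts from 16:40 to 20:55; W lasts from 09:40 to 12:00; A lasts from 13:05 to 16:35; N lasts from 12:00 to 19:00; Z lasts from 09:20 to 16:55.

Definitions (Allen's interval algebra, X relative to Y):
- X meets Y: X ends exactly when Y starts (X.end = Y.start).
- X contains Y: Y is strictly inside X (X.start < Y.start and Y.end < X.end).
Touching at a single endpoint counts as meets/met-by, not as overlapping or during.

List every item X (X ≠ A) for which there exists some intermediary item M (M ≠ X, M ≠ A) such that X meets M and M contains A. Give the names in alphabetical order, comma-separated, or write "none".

W

Target A = [13:05, 16:35].
Intermediaries M with M contains A: N, Z.
Via N — items with X meets N: W.
Via Z — items with X meets Z: none.
Union: W.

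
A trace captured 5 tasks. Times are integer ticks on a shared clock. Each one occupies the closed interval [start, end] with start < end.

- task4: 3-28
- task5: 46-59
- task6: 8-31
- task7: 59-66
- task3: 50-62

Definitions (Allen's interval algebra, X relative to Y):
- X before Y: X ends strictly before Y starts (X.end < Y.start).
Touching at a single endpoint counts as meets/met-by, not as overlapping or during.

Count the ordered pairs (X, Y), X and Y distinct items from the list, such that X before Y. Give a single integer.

6

Checking all 20 ordered pairs for relation 'before'; matching pairs in alphabetical order:
(task4, task3): task4 before task3 ✓
(task4, task5): task4 before task5 ✓
(task4, task7): task4 before task7 ✓
(task6, task3): task6 before task3 ✓
(task6, task5): task6 before task5 ✓
(task6, task7): task6 before task7 ✓
Count: 6.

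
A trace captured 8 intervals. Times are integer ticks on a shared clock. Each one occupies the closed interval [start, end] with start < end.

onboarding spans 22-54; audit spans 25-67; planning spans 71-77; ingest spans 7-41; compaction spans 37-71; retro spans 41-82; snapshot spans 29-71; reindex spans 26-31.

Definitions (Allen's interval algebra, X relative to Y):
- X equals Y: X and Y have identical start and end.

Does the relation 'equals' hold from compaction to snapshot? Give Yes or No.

compaction = [37, 71], snapshot = [29, 71].
Actual relation of compaction to snapshot: finishes.
Asked whether 'equals' holds → No.

No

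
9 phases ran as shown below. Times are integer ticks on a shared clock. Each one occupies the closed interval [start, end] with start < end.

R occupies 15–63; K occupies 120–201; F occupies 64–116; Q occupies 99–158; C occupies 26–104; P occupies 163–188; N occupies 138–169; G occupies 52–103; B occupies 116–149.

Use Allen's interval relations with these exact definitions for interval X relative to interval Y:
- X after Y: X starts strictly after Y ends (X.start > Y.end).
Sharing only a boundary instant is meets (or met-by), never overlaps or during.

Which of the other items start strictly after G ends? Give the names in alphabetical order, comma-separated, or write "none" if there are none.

B, K, N, P

Target G = [52, 103].
B [116, 149] → after → yes.
C [26, 104] → contains → no.
F [64, 116] → overlapped-by → no.
K [120, 201] → after → yes.
N [138, 169] → after → yes.
P [163, 188] → after → yes.
Q [99, 158] → overlapped-by → no.
R [15, 63] → overlaps → no.
Result: B, K, N, P.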